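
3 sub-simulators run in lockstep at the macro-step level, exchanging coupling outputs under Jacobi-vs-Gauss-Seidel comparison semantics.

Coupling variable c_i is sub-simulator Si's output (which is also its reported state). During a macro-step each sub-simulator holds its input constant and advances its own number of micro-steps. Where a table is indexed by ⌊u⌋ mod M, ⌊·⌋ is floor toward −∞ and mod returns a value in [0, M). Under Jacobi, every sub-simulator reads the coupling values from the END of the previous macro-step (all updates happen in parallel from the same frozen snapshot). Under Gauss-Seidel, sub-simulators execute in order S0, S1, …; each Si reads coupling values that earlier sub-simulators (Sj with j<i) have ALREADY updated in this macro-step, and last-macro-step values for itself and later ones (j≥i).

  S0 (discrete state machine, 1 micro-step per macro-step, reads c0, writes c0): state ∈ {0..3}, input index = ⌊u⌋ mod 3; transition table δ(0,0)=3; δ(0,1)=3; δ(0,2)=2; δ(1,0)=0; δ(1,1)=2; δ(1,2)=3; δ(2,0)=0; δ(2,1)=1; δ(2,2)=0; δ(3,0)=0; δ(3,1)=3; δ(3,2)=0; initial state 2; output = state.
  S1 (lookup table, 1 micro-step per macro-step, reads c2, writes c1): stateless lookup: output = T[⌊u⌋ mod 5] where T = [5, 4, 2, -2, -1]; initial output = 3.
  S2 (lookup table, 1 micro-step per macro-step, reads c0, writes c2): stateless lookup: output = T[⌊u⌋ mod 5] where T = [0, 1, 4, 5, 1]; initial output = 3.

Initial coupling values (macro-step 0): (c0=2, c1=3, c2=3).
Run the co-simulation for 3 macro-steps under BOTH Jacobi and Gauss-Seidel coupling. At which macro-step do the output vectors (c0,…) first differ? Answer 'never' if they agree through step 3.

first divergence at macro-step: 1

[Jacobi] macro 1: S0 reads c0=2 → after 1×micro: 0; S1 reads c2=3 → after 1×micro: -2; S2 reads c0=2 → after 1×micro: 4 ⇒ (c0=0, c1=-2, c2=4)
[Jacobi] macro 2: S0 reads c0=0 → after 1×micro: 3; S1 reads c2=4 → after 1×micro: -1; S2 reads c0=0 → after 1×micro: 0 ⇒ (c0=3, c1=-1, c2=0)
[Jacobi] macro 3: S0 reads c0=3 → after 1×micro: 0; S1 reads c2=0 → after 1×micro: 5; S2 reads c0=3 → after 1×micro: 5 ⇒ (c0=0, c1=5, c2=5)
[Gauss-Seidel] macro 1: S0 reads c0=2 → after 1×micro: 0; S1 reads c2=3 → after 1×micro: -2; S2 reads c0=0 → after 1×micro: 0 ⇒ (c0=0, c1=-2, c2=0)
[Gauss-Seidel] macro 2: S0 reads c0=0 → after 1×micro: 3; S1 reads c2=0 → after 1×micro: 5; S2 reads c0=3 → after 1×micro: 5 ⇒ (c0=3, c1=5, c2=5)
[Gauss-Seidel] macro 3: S0 reads c0=3 → after 1×micro: 0; S1 reads c2=5 → after 1×micro: 5; S2 reads c0=0 → after 1×micro: 0 ⇒ (c0=0, c1=5, c2=0)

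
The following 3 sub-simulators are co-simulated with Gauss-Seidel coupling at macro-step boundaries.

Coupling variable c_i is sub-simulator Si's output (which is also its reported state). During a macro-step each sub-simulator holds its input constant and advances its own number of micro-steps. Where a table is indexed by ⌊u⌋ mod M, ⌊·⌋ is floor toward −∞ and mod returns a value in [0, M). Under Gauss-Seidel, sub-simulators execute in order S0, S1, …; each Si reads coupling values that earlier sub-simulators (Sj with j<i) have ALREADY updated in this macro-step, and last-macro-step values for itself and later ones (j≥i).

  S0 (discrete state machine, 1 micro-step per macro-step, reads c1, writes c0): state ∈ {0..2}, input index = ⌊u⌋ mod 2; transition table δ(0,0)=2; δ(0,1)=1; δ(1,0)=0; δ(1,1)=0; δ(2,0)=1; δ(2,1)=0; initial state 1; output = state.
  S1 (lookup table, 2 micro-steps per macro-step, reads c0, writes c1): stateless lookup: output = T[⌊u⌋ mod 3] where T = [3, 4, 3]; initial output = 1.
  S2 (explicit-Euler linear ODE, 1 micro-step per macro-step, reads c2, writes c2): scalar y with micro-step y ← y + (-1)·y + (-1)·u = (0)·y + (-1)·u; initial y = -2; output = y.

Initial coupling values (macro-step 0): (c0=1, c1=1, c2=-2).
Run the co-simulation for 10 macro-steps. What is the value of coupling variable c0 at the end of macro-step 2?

macro 1: S0 reads c1=1 → after 1×micro: 0; S1 reads c0=0 → after 2×micro: 3; S2 reads c2=-2 → after 1×micro: 2 ⇒ (c0=0, c1=3, c2=2)
macro 2: S0 reads c1=3 → after 1×micro: 1; S1 reads c0=1 → after 2×micro: 4; S2 reads c2=2 → after 1×micro: -2 ⇒ (c0=1, c1=4, c2=-2)
macro 3: S0 reads c1=4 → after 1×micro: 0; S1 reads c0=0 → after 2×micro: 3; S2 reads c2=-2 → after 1×micro: 2 ⇒ (c0=0, c1=3, c2=2)
macro 4: S0 reads c1=3 → after 1×micro: 1; S1 reads c0=1 → after 2×micro: 4; S2 reads c2=2 → after 1×micro: -2 ⇒ (c0=1, c1=4, c2=-2)
macro 5: S0 reads c1=4 → after 1×micro: 0; S1 reads c0=0 → after 2×micro: 3; S2 reads c2=-2 → after 1×micro: 2 ⇒ (c0=0, c1=3, c2=2)
macro 6: S0 reads c1=3 → after 1×micro: 1; S1 reads c0=1 → after 2×micro: 4; S2 reads c2=2 → after 1×micro: -2 ⇒ (c0=1, c1=4, c2=-2)
macro 7: S0 reads c1=4 → after 1×micro: 0; S1 reads c0=0 → after 2×micro: 3; S2 reads c2=-2 → after 1×micro: 2 ⇒ (c0=0, c1=3, c2=2)
macro 8: S0 reads c1=3 → after 1×micro: 1; S1 reads c0=1 → after 2×micro: 4; S2 reads c2=2 → after 1×micro: -2 ⇒ (c0=1, c1=4, c2=-2)
macro 9: S0 reads c1=4 → after 1×micro: 0; S1 reads c0=0 → after 2×micro: 3; S2 reads c2=-2 → after 1×micro: 2 ⇒ (c0=0, c1=3, c2=2)
macro 10: S0 reads c1=3 → after 1×micro: 1; S1 reads c0=1 → after 2×micro: 4; S2 reads c2=2 → after 1×micro: -2 ⇒ (c0=1, c1=4, c2=-2)

c0 at macro-step 2 = 1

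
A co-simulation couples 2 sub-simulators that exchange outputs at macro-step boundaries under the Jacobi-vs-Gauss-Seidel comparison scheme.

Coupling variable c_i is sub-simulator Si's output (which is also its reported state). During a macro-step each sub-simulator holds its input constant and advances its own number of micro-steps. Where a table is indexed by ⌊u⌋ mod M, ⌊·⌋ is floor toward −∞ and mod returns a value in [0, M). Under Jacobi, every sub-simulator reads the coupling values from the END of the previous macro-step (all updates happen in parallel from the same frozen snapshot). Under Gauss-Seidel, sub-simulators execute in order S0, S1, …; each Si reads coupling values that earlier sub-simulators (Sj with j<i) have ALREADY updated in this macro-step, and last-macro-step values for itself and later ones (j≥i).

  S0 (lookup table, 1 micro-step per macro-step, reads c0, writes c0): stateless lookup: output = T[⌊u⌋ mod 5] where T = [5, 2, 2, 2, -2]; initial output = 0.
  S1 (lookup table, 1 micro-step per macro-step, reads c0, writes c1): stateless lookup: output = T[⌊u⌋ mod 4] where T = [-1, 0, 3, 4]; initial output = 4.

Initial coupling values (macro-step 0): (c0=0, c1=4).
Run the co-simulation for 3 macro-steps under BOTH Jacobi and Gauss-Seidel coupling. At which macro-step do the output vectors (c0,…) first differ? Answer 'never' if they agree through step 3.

first divergence at macro-step: 1

[Jacobi] macro 1: S0 reads c0=0 → after 1×micro: 5; S1 reads c0=0 → after 1×micro: -1 ⇒ (c0=5, c1=-1)
[Jacobi] macro 2: S0 reads c0=5 → after 1×micro: 5; S1 reads c0=5 → after 1×micro: 0 ⇒ (c0=5, c1=0)
[Jacobi] macro 3: S0 reads c0=5 → after 1×micro: 5; S1 reads c0=5 → after 1×micro: 0 ⇒ (c0=5, c1=0)
[Gauss-Seidel] macro 1: S0 reads c0=0 → after 1×micro: 5; S1 reads c0=5 → after 1×micro: 0 ⇒ (c0=5, c1=0)
[Gauss-Seidel] macro 2: S0 reads c0=5 → after 1×micro: 5; S1 reads c0=5 → after 1×micro: 0 ⇒ (c0=5, c1=0)
[Gauss-Seidel] macro 3: S0 reads c0=5 → after 1×micro: 5; S1 reads c0=5 → after 1×micro: 0 ⇒ (c0=5, c1=0)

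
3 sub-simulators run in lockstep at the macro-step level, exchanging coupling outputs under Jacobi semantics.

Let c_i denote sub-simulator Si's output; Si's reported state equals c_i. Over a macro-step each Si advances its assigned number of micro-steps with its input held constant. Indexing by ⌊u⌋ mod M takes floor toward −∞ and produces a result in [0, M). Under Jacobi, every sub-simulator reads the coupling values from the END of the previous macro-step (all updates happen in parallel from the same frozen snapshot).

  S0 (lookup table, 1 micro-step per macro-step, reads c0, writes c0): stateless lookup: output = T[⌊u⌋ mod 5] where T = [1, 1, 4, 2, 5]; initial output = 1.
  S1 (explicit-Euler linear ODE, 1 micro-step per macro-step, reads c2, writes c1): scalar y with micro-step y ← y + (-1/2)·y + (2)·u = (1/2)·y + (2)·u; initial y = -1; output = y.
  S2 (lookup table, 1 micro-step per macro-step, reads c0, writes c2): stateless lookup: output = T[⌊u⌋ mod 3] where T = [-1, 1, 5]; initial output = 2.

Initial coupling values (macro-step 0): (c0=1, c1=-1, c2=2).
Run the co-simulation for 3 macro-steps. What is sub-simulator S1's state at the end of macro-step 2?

S1 state at macro-step 2 = 15/4

macro 1: S0 reads c0=1 → after 1×micro: 1; S1 reads c2=2 → after 1×micro: 7/2; S2 reads c0=1 → after 1×micro: 1 ⇒ (c0=1, c1=7/2, c2=1)
macro 2: S0 reads c0=1 → after 1×micro: 1; S1 reads c2=1 → after 1×micro: 15/4; S2 reads c0=1 → after 1×micro: 1 ⇒ (c0=1, c1=15/4, c2=1)
macro 3: S0 reads c0=1 → after 1×micro: 1; S1 reads c2=1 → after 1×micro: 31/8; S2 reads c0=1 → after 1×micro: 1 ⇒ (c0=1, c1=31/8, c2=1)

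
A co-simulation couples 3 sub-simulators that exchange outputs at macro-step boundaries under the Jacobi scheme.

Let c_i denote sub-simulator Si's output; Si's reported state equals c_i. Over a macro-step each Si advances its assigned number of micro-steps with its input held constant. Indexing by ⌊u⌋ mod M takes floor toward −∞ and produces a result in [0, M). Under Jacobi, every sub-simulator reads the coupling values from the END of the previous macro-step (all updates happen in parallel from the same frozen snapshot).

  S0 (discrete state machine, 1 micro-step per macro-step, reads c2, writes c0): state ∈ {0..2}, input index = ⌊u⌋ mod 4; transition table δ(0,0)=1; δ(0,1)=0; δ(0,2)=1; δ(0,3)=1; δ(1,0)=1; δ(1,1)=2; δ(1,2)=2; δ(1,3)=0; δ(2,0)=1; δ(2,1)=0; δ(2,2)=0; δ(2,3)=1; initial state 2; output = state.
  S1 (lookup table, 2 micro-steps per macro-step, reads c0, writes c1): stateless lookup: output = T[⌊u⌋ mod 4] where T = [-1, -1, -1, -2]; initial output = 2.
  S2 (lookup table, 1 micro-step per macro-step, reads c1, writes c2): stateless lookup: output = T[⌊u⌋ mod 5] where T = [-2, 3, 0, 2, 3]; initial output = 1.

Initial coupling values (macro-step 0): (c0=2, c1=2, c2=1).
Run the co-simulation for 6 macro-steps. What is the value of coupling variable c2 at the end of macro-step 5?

c2 at macro-step 5 = 3

macro 1: S0 reads c2=1 → after 1×micro: 0; S1 reads c0=2 → after 2×micro: -1; S2 reads c1=2 → after 1×micro: 0 ⇒ (c0=0, c1=-1, c2=0)
macro 2: S0 reads c2=0 → after 1×micro: 1; S1 reads c0=0 → after 2×micro: -1; S2 reads c1=-1 → after 1×micro: 3 ⇒ (c0=1, c1=-1, c2=3)
macro 3: S0 reads c2=3 → after 1×micro: 0; S1 reads c0=1 → after 2×micro: -1; S2 reads c1=-1 → after 1×micro: 3 ⇒ (c0=0, c1=-1, c2=3)
macro 4: S0 reads c2=3 → after 1×micro: 1; S1 reads c0=0 → after 2×micro: -1; S2 reads c1=-1 → after 1×micro: 3 ⇒ (c0=1, c1=-1, c2=3)
macro 5: S0 reads c2=3 → after 1×micro: 0; S1 reads c0=1 → after 2×micro: -1; S2 reads c1=-1 → after 1×micro: 3 ⇒ (c0=0, c1=-1, c2=3)
macro 6: S0 reads c2=3 → after 1×micro: 1; S1 reads c0=0 → after 2×micro: -1; S2 reads c1=-1 → after 1×micro: 3 ⇒ (c0=1, c1=-1, c2=3)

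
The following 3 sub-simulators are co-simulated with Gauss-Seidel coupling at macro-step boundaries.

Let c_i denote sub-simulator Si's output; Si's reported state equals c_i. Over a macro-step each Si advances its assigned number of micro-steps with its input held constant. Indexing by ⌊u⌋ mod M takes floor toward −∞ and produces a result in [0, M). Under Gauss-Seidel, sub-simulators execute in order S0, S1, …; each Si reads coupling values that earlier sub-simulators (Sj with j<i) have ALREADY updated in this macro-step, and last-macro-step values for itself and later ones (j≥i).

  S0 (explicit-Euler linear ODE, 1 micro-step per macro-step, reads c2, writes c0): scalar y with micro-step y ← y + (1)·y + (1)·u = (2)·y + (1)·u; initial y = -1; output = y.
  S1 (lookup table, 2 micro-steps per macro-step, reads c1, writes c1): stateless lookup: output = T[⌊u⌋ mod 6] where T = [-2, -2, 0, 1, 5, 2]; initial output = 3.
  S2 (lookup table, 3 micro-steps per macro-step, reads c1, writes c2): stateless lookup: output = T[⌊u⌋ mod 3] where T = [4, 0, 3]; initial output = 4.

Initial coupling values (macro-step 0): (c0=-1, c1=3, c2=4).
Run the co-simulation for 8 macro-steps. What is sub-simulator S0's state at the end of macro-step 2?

S0 state at macro-step 2 = 4

macro 1: S0 reads c2=4 → after 1×micro: 2; S1 reads c1=3 → after 2×micro: 1; S2 reads c1=1 → after 3×micro: 0 ⇒ (c0=2, c1=1, c2=0)
macro 2: S0 reads c2=0 → after 1×micro: 4; S1 reads c1=1 → after 2×micro: -2; S2 reads c1=-2 → after 3×micro: 0 ⇒ (c0=4, c1=-2, c2=0)
macro 3: S0 reads c2=0 → after 1×micro: 8; S1 reads c1=-2 → after 2×micro: 5; S2 reads c1=5 → after 3×micro: 3 ⇒ (c0=8, c1=5, c2=3)
macro 4: S0 reads c2=3 → after 1×micro: 19; S1 reads c1=5 → after 2×micro: 2; S2 reads c1=2 → after 3×micro: 3 ⇒ (c0=19, c1=2, c2=3)
macro 5: S0 reads c2=3 → after 1×micro: 41; S1 reads c1=2 → after 2×micro: 0; S2 reads c1=0 → after 3×micro: 4 ⇒ (c0=41, c1=0, c2=4)
macro 6: S0 reads c2=4 → after 1×micro: 86; S1 reads c1=0 → after 2×micro: -2; S2 reads c1=-2 → after 3×micro: 0 ⇒ (c0=86, c1=-2, c2=0)
macro 7: S0 reads c2=0 → after 1×micro: 172; S1 reads c1=-2 → after 2×micro: 5; S2 reads c1=5 → after 3×micro: 3 ⇒ (c0=172, c1=5, c2=3)
macro 8: S0 reads c2=3 → after 1×micro: 347; S1 reads c1=5 → after 2×micro: 2; S2 reads c1=2 → after 3×micro: 3 ⇒ (c0=347, c1=2, c2=3)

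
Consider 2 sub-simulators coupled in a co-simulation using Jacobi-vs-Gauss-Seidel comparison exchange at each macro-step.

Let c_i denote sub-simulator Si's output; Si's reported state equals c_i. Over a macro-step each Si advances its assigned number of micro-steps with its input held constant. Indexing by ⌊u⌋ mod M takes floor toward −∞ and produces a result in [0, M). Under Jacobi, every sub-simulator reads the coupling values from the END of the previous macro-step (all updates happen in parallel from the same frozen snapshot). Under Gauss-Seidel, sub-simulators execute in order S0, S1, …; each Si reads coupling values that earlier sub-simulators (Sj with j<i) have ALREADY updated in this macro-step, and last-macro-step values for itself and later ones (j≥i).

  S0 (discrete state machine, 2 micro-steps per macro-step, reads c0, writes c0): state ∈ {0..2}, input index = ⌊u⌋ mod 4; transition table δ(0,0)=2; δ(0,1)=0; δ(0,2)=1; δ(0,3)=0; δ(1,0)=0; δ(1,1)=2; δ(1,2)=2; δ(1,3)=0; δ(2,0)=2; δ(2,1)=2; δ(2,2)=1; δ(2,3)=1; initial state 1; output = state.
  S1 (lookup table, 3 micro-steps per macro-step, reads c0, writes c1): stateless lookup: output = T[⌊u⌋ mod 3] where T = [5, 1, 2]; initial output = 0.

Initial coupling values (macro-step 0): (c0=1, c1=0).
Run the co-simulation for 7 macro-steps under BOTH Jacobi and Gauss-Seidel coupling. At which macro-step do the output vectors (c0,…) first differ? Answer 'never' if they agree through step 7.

first divergence at macro-step: 1

[Jacobi] macro 1: S0 reads c0=1 → after 2×micro: 2; S1 reads c0=1 → after 3×micro: 1 ⇒ (c0=2, c1=1)
[Jacobi] macro 2: S0 reads c0=2 → after 2×micro: 2; S1 reads c0=2 → after 3×micro: 2 ⇒ (c0=2, c1=2)
[Jacobi] macro 3: S0 reads c0=2 → after 2×micro: 2; S1 reads c0=2 → after 3×micro: 2 ⇒ (c0=2, c1=2)
[Jacobi] macro 4: S0 reads c0=2 → after 2×micro: 2; S1 reads c0=2 → after 3×micro: 2 ⇒ (c0=2, c1=2)
[Jacobi] macro 5: S0 reads c0=2 → after 2×micro: 2; S1 reads c0=2 → after 3×micro: 2 ⇒ (c0=2, c1=2)
[Jacobi] macro 6: S0 reads c0=2 → after 2×micro: 2; S1 reads c0=2 → after 3×micro: 2 ⇒ (c0=2, c1=2)
[Jacobi] macro 7: S0 reads c0=2 → after 2×micro: 2; S1 reads c0=2 → after 3×micro: 2 ⇒ (c0=2, c1=2)
[Gauss-Seidel] macro 1: S0 reads c0=1 → after 2×micro: 2; S1 reads c0=2 → after 3×micro: 2 ⇒ (c0=2, c1=2)
[Gauss-Seidel] macro 2: S0 reads c0=2 → after 2×micro: 2; S1 reads c0=2 → after 3×micro: 2 ⇒ (c0=2, c1=2)
[Gauss-Seidel] macro 3: S0 reads c0=2 → after 2×micro: 2; S1 reads c0=2 → after 3×micro: 2 ⇒ (c0=2, c1=2)
[Gauss-Seidel] macro 4: S0 reads c0=2 → after 2×micro: 2; S1 reads c0=2 → after 3×micro: 2 ⇒ (c0=2, c1=2)
[Gauss-Seidel] macro 5: S0 reads c0=2 → after 2×micro: 2; S1 reads c0=2 → after 3×micro: 2 ⇒ (c0=2, c1=2)
[Gauss-Seidel] macro 6: S0 reads c0=2 → after 2×micro: 2; S1 reads c0=2 → after 3×micro: 2 ⇒ (c0=2, c1=2)
[Gauss-Seidel] macro 7: S0 reads c0=2 → after 2×micro: 2; S1 reads c0=2 → after 3×micro: 2 ⇒ (c0=2, c1=2)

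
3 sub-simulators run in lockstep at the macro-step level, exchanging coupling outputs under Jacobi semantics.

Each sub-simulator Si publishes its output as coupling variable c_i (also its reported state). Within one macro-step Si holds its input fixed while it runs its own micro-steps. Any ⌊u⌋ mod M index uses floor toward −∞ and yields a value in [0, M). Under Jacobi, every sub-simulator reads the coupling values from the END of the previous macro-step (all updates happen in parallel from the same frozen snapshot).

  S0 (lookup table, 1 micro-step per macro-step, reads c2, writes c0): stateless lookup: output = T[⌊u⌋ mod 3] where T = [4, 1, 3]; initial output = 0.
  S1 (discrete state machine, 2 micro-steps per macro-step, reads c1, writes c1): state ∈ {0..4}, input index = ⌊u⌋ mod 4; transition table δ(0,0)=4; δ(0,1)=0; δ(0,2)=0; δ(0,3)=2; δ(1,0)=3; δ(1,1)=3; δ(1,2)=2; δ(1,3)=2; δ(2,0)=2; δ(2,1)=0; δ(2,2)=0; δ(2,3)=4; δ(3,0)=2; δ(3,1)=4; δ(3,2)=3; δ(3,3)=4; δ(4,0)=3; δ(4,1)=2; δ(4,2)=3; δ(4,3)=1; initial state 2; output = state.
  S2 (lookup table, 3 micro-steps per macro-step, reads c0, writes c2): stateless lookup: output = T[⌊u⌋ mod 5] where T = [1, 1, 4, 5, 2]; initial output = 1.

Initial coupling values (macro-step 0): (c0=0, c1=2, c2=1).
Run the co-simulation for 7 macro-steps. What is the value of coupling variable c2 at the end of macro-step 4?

c2 at macro-step 4 = 1

macro 1: S0 reads c2=1 → after 1×micro: 1; S1 reads c1=2 → after 2×micro: 0; S2 reads c0=0 → after 3×micro: 1 ⇒ (c0=1, c1=0, c2=1)
macro 2: S0 reads c2=1 → after 1×micro: 1; S1 reads c1=0 → after 2×micro: 3; S2 reads c0=1 → after 3×micro: 1 ⇒ (c0=1, c1=3, c2=1)
macro 3: S0 reads c2=1 → after 1×micro: 1; S1 reads c1=3 → after 2×micro: 1; S2 reads c0=1 → after 3×micro: 1 ⇒ (c0=1, c1=1, c2=1)
macro 4: S0 reads c2=1 → after 1×micro: 1; S1 reads c1=1 → after 2×micro: 4; S2 reads c0=1 → after 3×micro: 1 ⇒ (c0=1, c1=4, c2=1)
macro 5: S0 reads c2=1 → after 1×micro: 1; S1 reads c1=4 → after 2×micro: 2; S2 reads c0=1 → after 3×micro: 1 ⇒ (c0=1, c1=2, c2=1)
macro 6: S0 reads c2=1 → after 1×micro: 1; S1 reads c1=2 → after 2×micro: 0; S2 reads c0=1 → after 3×micro: 1 ⇒ (c0=1, c1=0, c2=1)
macro 7: S0 reads c2=1 → after 1×micro: 1; S1 reads c1=0 → after 2×micro: 3; S2 reads c0=1 → after 3×micro: 1 ⇒ (c0=1, c1=3, c2=1)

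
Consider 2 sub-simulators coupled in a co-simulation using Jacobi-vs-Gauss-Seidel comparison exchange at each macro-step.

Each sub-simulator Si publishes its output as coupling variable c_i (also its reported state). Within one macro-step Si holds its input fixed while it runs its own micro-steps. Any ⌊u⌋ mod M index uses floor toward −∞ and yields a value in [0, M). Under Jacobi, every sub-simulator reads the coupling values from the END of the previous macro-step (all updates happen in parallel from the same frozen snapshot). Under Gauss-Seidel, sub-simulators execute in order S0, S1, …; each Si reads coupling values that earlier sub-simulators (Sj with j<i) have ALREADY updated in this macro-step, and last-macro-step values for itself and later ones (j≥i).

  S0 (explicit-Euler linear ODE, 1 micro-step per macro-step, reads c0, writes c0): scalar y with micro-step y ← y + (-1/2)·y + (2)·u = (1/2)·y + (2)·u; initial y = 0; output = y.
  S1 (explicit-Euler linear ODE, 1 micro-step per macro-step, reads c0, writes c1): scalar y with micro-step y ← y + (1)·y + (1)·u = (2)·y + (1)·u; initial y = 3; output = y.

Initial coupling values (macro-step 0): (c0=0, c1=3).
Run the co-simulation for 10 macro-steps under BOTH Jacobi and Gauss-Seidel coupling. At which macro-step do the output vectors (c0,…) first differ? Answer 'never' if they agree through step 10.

first divergence at macro-step: never

[Jacobi] macro 1: S0 reads c0=0 → after 1×micro: 0; S1 reads c0=0 → after 1×micro: 6 ⇒ (c0=0, c1=6)
[Jacobi] macro 2: S0 reads c0=0 → after 1×micro: 0; S1 reads c0=0 → after 1×micro: 12 ⇒ (c0=0, c1=12)
[Jacobi] macro 3: S0 reads c0=0 → after 1×micro: 0; S1 reads c0=0 → after 1×micro: 24 ⇒ (c0=0, c1=24)
[Jacobi] macro 4: S0 reads c0=0 → after 1×micro: 0; S1 reads c0=0 → after 1×micro: 48 ⇒ (c0=0, c1=48)
[Jacobi] macro 5: S0 reads c0=0 → after 1×micro: 0; S1 reads c0=0 → after 1×micro: 96 ⇒ (c0=0, c1=96)
[Jacobi] macro 6: S0 reads c0=0 → after 1×micro: 0; S1 reads c0=0 → after 1×micro: 192 ⇒ (c0=0, c1=192)
[Jacobi] macro 7: S0 reads c0=0 → after 1×micro: 0; S1 reads c0=0 → after 1×micro: 384 ⇒ (c0=0, c1=384)
[Jacobi] macro 8: S0 reads c0=0 → after 1×micro: 0; S1 reads c0=0 → after 1×micro: 768 ⇒ (c0=0, c1=768)
[Jacobi] macro 9: S0 reads c0=0 → after 1×micro: 0; S1 reads c0=0 → after 1×micro: 1536 ⇒ (c0=0, c1=1536)
[Jacobi] macro 10: S0 reads c0=0 → after 1×micro: 0; S1 reads c0=0 → after 1×micro: 3072 ⇒ (c0=0, c1=3072)
[Gauss-Seidel] macro 1: S0 reads c0=0 → after 1×micro: 0; S1 reads c0=0 → after 1×micro: 6 ⇒ (c0=0, c1=6)
[Gauss-Seidel] macro 2: S0 reads c0=0 → after 1×micro: 0; S1 reads c0=0 → after 1×micro: 12 ⇒ (c0=0, c1=12)
[Gauss-Seidel] macro 3: S0 reads c0=0 → after 1×micro: 0; S1 reads c0=0 → after 1×micro: 24 ⇒ (c0=0, c1=24)
[Gauss-Seidel] macro 4: S0 reads c0=0 → after 1×micro: 0; S1 reads c0=0 → after 1×micro: 48 ⇒ (c0=0, c1=48)
[Gauss-Seidel] macro 5: S0 reads c0=0 → after 1×micro: 0; S1 reads c0=0 → after 1×micro: 96 ⇒ (c0=0, c1=96)
[Gauss-Seidel] macro 6: S0 reads c0=0 → after 1×micro: 0; S1 reads c0=0 → after 1×micro: 192 ⇒ (c0=0, c1=192)
[Gauss-Seidel] macro 7: S0 reads c0=0 → after 1×micro: 0; S1 reads c0=0 → after 1×micro: 384 ⇒ (c0=0, c1=384)
[Gauss-Seidel] macro 8: S0 reads c0=0 → after 1×micro: 0; S1 reads c0=0 → after 1×micro: 768 ⇒ (c0=0, c1=768)
[Gauss-Seidel] macro 9: S0 reads c0=0 → after 1×micro: 0; S1 reads c0=0 → after 1×micro: 1536 ⇒ (c0=0, c1=1536)
[Gauss-Seidel] macro 10: S0 reads c0=0 → after 1×micro: 0; S1 reads c0=0 → after 1×micro: 3072 ⇒ (c0=0, c1=3072)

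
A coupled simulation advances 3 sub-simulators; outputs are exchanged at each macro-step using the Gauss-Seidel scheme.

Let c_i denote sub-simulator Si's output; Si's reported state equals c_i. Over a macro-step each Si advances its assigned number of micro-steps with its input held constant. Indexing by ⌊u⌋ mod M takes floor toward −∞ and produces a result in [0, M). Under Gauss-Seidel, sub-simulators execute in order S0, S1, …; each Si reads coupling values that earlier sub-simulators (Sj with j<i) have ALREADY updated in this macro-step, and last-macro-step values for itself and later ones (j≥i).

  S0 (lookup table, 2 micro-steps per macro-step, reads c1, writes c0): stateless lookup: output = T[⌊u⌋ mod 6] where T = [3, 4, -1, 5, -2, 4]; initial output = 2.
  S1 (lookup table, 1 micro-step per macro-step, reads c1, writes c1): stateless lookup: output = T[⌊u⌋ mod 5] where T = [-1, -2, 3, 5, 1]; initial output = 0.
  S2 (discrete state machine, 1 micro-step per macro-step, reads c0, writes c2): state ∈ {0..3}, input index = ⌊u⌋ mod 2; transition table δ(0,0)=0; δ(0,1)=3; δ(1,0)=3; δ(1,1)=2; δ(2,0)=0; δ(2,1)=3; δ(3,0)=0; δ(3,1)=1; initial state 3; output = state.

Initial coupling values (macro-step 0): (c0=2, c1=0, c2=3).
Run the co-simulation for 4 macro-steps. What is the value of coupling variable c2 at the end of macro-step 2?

macro 1: S0 reads c1=0 → after 2×micro: 3; S1 reads c1=0 → after 1×micro: -1; S2 reads c0=3 → after 1×micro: 1 ⇒ (c0=3, c1=-1, c2=1)
macro 2: S0 reads c1=-1 → after 2×micro: 4; S1 reads c1=-1 → after 1×micro: 1; S2 reads c0=4 → after 1×micro: 3 ⇒ (c0=4, c1=1, c2=3)
macro 3: S0 reads c1=1 → after 2×micro: 4; S1 reads c1=1 → after 1×micro: -2; S2 reads c0=4 → after 1×micro: 0 ⇒ (c0=4, c1=-2, c2=0)
macro 4: S0 reads c1=-2 → after 2×micro: -2; S1 reads c1=-2 → after 1×micro: 5; S2 reads c0=-2 → after 1×micro: 0 ⇒ (c0=-2, c1=5, c2=0)

c2 at macro-step 2 = 3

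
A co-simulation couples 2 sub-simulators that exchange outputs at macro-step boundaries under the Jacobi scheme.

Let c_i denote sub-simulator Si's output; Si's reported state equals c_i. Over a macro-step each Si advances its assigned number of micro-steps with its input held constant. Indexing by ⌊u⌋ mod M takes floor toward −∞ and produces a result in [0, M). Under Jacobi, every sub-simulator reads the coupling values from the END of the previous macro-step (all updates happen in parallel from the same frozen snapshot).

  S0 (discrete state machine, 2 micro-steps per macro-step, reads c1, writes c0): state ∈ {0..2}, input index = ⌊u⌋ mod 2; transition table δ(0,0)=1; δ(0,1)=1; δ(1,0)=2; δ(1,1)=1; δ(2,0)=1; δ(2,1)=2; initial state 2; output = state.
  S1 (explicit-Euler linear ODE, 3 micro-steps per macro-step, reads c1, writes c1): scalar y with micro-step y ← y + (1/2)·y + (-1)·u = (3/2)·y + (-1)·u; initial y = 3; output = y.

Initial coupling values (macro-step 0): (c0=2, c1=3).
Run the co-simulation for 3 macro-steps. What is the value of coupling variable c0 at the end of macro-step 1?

c0 at macro-step 1 = 2

macro 1: S0 reads c1=3 → after 2×micro: 2; S1 reads c1=3 → after 3×micro: -33/8 ⇒ (c0=2, c1=-33/8)
macro 2: S0 reads c1=-33/8 → after 2×micro: 2; S1 reads c1=-33/8 → after 3×micro: 363/64 ⇒ (c0=2, c1=363/64)
macro 3: S0 reads c1=363/64 → after 2×micro: 2; S1 reads c1=363/64 → after 3×micro: -3993/512 ⇒ (c0=2, c1=-3993/512)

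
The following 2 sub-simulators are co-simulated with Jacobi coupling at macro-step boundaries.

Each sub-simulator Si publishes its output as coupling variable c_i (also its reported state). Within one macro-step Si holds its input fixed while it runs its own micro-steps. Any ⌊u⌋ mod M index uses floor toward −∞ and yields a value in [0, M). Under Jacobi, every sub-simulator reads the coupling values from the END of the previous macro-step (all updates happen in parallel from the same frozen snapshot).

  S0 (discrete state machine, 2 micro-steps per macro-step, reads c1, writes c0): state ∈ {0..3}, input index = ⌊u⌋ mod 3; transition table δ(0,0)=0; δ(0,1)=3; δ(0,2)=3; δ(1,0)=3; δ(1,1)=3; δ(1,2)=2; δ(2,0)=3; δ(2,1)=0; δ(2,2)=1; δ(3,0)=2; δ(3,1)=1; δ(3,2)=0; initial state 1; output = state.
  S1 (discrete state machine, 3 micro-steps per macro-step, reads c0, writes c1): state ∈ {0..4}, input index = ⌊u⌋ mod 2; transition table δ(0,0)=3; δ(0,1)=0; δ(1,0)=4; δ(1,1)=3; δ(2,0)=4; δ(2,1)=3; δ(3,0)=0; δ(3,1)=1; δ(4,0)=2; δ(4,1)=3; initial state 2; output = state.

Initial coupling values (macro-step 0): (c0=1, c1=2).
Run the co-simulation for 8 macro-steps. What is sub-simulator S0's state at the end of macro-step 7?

macro 1: S0 reads c1=2 → after 2×micro: 1; S1 reads c0=1 → after 3×micro: 3 ⇒ (c0=1, c1=3)
macro 2: S0 reads c1=3 → after 2×micro: 2; S1 reads c0=1 → after 3×micro: 1 ⇒ (c0=2, c1=1)
macro 3: S0 reads c1=1 → after 2×micro: 3; S1 reads c0=2 → after 3×micro: 4 ⇒ (c0=3, c1=4)
macro 4: S0 reads c1=4 → after 2×micro: 3; S1 reads c0=3 → after 3×micro: 3 ⇒ (c0=3, c1=3)
macro 5: S0 reads c1=3 → after 2×micro: 3; S1 reads c0=3 → after 3×micro: 1 ⇒ (c0=3, c1=1)
macro 6: S0 reads c1=1 → after 2×micro: 3; S1 reads c0=3 → after 3×micro: 3 ⇒ (c0=3, c1=3)
macro 7: S0 reads c1=3 → after 2×micro: 3; S1 reads c0=3 → after 3×micro: 1 ⇒ (c0=3, c1=1)
macro 8: S0 reads c1=1 → after 2×micro: 3; S1 reads c0=3 → after 3×micro: 3 ⇒ (c0=3, c1=3)

S0 state at macro-step 7 = 3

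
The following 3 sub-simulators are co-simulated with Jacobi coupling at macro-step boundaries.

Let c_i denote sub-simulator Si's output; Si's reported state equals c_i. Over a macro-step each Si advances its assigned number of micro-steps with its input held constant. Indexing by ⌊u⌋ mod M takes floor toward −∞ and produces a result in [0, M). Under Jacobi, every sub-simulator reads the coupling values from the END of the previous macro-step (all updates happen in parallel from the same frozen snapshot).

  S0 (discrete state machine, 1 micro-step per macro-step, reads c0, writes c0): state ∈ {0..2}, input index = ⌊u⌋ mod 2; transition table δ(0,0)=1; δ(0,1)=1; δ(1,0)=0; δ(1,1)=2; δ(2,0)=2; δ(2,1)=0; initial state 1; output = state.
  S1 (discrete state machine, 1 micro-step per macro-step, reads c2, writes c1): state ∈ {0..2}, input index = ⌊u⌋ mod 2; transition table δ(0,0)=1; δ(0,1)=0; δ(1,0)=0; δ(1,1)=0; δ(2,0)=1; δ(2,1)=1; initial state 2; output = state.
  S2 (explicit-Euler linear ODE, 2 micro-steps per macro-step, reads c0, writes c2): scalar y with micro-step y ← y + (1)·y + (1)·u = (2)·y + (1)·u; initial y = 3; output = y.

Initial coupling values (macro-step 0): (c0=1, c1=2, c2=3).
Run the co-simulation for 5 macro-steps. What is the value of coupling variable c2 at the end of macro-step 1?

c2 at macro-step 1 = 15

macro 1: S0 reads c0=1 → after 1×micro: 2; S1 reads c2=3 → after 1×micro: 1; S2 reads c0=1 → after 2×micro: 15 ⇒ (c0=2, c1=1, c2=15)
macro 2: S0 reads c0=2 → after 1×micro: 2; S1 reads c2=15 → after 1×micro: 0; S2 reads c0=2 → after 2×micro: 66 ⇒ (c0=2, c1=0, c2=66)
macro 3: S0 reads c0=2 → after 1×micro: 2; S1 reads c2=66 → after 1×micro: 1; S2 reads c0=2 → after 2×micro: 270 ⇒ (c0=2, c1=1, c2=270)
macro 4: S0 reads c0=2 → after 1×micro: 2; S1 reads c2=270 → after 1×micro: 0; S2 reads c0=2 → after 2×micro: 1086 ⇒ (c0=2, c1=0, c2=1086)
macro 5: S0 reads c0=2 → after 1×micro: 2; S1 reads c2=1086 → after 1×micro: 1; S2 reads c0=2 → after 2×micro: 4350 ⇒ (c0=2, c1=1, c2=4350)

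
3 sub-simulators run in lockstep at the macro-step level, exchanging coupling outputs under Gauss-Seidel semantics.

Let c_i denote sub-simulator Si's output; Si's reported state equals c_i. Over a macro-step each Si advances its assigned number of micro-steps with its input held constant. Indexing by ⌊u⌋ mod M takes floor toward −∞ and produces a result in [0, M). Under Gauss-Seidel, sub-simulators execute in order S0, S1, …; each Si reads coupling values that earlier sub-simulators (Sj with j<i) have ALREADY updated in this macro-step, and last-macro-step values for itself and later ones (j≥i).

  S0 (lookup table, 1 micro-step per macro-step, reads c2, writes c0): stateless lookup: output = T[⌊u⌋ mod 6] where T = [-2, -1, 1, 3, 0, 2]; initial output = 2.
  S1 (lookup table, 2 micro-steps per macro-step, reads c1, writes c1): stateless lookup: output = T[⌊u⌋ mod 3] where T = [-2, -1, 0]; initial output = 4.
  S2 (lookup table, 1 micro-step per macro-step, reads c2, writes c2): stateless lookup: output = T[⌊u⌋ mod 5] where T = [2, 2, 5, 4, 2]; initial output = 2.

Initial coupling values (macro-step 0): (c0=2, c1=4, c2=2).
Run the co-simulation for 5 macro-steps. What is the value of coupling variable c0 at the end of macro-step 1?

c0 at macro-step 1 = 1

macro 1: S0 reads c2=2 → after 1×micro: 1; S1 reads c1=4 → after 2×micro: -1; S2 reads c2=2 → after 1×micro: 5 ⇒ (c0=1, c1=-1, c2=5)
macro 2: S0 reads c2=5 → after 1×micro: 2; S1 reads c1=-1 → after 2×micro: 0; S2 reads c2=5 → after 1×micro: 2 ⇒ (c0=2, c1=0, c2=2)
macro 3: S0 reads c2=2 → after 1×micro: 1; S1 reads c1=0 → after 2×micro: -2; S2 reads c2=2 → after 1×micro: 5 ⇒ (c0=1, c1=-2, c2=5)
macro 4: S0 reads c2=5 → after 1×micro: 2; S1 reads c1=-2 → after 2×micro: -1; S2 reads c2=5 → after 1×micro: 2 ⇒ (c0=2, c1=-1, c2=2)
macro 5: S0 reads c2=2 → after 1×micro: 1; S1 reads c1=-1 → after 2×micro: 0; S2 reads c2=2 → after 1×micro: 5 ⇒ (c0=1, c1=0, c2=5)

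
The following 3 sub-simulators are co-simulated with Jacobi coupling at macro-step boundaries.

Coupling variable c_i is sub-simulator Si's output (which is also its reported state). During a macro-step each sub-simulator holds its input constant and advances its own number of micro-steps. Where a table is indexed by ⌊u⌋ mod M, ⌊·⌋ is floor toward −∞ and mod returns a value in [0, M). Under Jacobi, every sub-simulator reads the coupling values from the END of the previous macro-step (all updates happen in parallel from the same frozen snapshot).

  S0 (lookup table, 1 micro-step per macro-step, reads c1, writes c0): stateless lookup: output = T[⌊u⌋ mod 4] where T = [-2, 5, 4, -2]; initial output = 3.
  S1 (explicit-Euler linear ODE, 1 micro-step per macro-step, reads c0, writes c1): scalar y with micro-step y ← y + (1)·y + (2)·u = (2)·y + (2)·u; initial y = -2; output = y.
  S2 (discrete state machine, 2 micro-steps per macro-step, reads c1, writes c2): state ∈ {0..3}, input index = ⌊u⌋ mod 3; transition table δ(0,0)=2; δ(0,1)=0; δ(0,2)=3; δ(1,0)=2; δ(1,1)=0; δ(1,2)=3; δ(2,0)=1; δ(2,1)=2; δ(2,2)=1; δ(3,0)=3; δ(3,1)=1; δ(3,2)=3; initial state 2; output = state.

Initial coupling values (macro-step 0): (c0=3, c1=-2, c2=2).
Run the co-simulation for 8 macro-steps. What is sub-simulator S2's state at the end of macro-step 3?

S2 state at macro-step 3 = 3

macro 1: S0 reads c1=-2 → after 1×micro: 4; S1 reads c0=3 → after 1×micro: 2; S2 reads c1=-2 → after 2×micro: 2 ⇒ (c0=4, c1=2, c2=2)
macro 2: S0 reads c1=2 → after 1×micro: 4; S1 reads c0=4 → after 1×micro: 12; S2 reads c1=2 → after 2×micro: 3 ⇒ (c0=4, c1=12, c2=3)
macro 3: S0 reads c1=12 → after 1×micro: -2; S1 reads c0=4 → after 1×micro: 32; S2 reads c1=12 → after 2×micro: 3 ⇒ (c0=-2, c1=32, c2=3)
macro 4: S0 reads c1=32 → after 1×micro: -2; S1 reads c0=-2 → after 1×micro: 60; S2 reads c1=32 → after 2×micro: 3 ⇒ (c0=-2, c1=60, c2=3)
macro 5: S0 reads c1=60 → after 1×micro: -2; S1 reads c0=-2 → after 1×micro: 116; S2 reads c1=60 → after 2×micro: 3 ⇒ (c0=-2, c1=116, c2=3)
macro 6: S0 reads c1=116 → after 1×micro: -2; S1 reads c0=-2 → after 1×micro: 228; S2 reads c1=116 → after 2×micro: 3 ⇒ (c0=-2, c1=228, c2=3)
macro 7: S0 reads c1=228 → after 1×micro: -2; S1 reads c0=-2 → after 1×micro: 452; S2 reads c1=228 → after 2×micro: 3 ⇒ (c0=-2, c1=452, c2=3)
macro 8: S0 reads c1=452 → after 1×micro: -2; S1 reads c0=-2 → after 1×micro: 900; S2 reads c1=452 → after 2×micro: 3 ⇒ (c0=-2, c1=900, c2=3)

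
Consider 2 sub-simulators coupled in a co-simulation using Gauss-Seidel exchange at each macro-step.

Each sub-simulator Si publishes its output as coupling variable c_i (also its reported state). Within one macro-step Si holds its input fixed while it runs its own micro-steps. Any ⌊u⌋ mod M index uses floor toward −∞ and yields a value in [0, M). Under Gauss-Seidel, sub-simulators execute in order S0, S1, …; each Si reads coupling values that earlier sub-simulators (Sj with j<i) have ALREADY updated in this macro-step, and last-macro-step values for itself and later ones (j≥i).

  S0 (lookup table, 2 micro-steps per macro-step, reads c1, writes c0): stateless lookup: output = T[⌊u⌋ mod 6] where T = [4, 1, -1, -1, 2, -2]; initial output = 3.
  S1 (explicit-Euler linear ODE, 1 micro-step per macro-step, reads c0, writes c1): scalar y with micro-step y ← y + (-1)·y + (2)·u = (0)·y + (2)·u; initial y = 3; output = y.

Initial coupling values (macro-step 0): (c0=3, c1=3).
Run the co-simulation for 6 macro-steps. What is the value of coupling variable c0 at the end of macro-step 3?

macro 1: S0 reads c1=3 → after 2×micro: -1; S1 reads c0=-1 → after 1×micro: -2 ⇒ (c0=-1, c1=-2)
macro 2: S0 reads c1=-2 → after 2×micro: 2; S1 reads c0=2 → after 1×micro: 4 ⇒ (c0=2, c1=4)
macro 3: S0 reads c1=4 → after 2×micro: 2; S1 reads c0=2 → after 1×micro: 4 ⇒ (c0=2, c1=4)
macro 4: S0 reads c1=4 → after 2×micro: 2; S1 reads c0=2 → after 1×micro: 4 ⇒ (c0=2, c1=4)
macro 5: S0 reads c1=4 → after 2×micro: 2; S1 reads c0=2 → after 1×micro: 4 ⇒ (c0=2, c1=4)
macro 6: S0 reads c1=4 → after 2×micro: 2; S1 reads c0=2 → after 1×micro: 4 ⇒ (c0=2, c1=4)

c0 at macro-step 3 = 2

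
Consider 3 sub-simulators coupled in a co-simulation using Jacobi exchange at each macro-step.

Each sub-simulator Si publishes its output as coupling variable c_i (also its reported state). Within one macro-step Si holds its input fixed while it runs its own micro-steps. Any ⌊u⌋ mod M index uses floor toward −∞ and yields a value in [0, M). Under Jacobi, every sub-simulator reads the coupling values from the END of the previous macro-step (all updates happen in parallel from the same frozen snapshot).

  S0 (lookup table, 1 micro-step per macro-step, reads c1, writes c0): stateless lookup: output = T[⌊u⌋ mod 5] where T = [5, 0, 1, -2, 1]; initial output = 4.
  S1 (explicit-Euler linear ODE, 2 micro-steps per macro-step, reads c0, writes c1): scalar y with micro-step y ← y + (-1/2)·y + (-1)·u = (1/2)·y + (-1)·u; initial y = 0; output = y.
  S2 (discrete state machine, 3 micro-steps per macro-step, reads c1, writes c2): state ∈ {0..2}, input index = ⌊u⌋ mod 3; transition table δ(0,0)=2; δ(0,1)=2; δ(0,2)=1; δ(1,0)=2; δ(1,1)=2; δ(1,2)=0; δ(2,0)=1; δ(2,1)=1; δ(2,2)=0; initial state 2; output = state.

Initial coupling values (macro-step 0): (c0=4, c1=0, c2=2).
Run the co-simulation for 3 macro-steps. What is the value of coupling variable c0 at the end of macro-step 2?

macro 1: S0 reads c1=0 → after 1×micro: 5; S1 reads c0=4 → after 2×micro: -6; S2 reads c1=0 → after 3×micro: 1 ⇒ (c0=5, c1=-6, c2=1)
macro 2: S0 reads c1=-6 → after 1×micro: 1; S1 reads c0=5 → after 2×micro: -9; S2 reads c1=-6 → after 3×micro: 2 ⇒ (c0=1, c1=-9, c2=2)
macro 3: S0 reads c1=-9 → after 1×micro: 0; S1 reads c0=1 → after 2×micro: -15/4; S2 reads c1=-9 → after 3×micro: 1 ⇒ (c0=0, c1=-15/4, c2=1)

c0 at macro-step 2 = 1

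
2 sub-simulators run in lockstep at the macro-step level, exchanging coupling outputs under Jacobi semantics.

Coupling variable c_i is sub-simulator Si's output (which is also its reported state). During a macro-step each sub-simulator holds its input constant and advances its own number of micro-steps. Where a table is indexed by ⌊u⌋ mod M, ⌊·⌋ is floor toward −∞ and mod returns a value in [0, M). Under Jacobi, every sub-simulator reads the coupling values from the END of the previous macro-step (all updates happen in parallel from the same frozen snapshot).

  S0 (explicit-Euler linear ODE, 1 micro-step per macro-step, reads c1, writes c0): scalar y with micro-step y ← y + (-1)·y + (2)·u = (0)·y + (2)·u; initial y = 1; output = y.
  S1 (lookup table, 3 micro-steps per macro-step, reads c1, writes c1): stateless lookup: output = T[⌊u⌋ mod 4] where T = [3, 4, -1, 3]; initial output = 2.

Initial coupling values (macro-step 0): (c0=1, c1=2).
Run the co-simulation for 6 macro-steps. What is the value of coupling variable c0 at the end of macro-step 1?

macro 1: S0 reads c1=2 → after 1×micro: 4; S1 reads c1=2 → after 3×micro: -1 ⇒ (c0=4, c1=-1)
macro 2: S0 reads c1=-1 → after 1×micro: -2; S1 reads c1=-1 → after 3×micro: 3 ⇒ (c0=-2, c1=3)
macro 3: S0 reads c1=3 → after 1×micro: 6; S1 reads c1=3 → after 3×micro: 3 ⇒ (c0=6, c1=3)
macro 4: S0 reads c1=3 → after 1×micro: 6; S1 reads c1=3 → after 3×micro: 3 ⇒ (c0=6, c1=3)
macro 5: S0 reads c1=3 → after 1×micro: 6; S1 reads c1=3 → after 3×micro: 3 ⇒ (c0=6, c1=3)
macro 6: S0 reads c1=3 → after 1×micro: 6; S1 reads c1=3 → after 3×micro: 3 ⇒ (c0=6, c1=3)

c0 at macro-step 1 = 4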